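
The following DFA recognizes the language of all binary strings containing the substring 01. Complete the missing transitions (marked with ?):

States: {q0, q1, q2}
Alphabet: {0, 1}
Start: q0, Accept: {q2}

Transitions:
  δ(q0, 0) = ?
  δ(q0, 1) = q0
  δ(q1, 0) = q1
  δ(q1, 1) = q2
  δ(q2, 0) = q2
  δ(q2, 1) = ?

What each state remembers (consistent with the given transitions and accept states):
  q0: 01 not seen yet and the last symbol was not 0
  q1: 01 not seen yet and the last symbol was 0
  q2: the substring 01 has already been seen
Filling in the missing entries:
  δ(q0, 0): in q0 (01 not seen yet and the last symbol was not 0), after reading 0 we have: 01 not seen yet and the last symbol was 0 → q1
  δ(q2, 1): in q2 (the substring 01 has already been seen), after reading 1 we have: the substring 01 has already been seen → q2

Final answer: δ(q0, 0) = q1; δ(q2, 1) = q2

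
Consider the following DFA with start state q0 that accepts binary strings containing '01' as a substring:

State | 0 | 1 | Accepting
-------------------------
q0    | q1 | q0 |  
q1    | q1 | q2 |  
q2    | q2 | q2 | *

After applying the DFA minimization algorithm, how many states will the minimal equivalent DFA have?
All 3 states are reachable from q0, so none can be removed as unreachable.
Table-filling: first mark every (accepting, non-accepting) pair as distinguishable (accepting: {q2}; non-accepting: {q0, q1}).
Round 1: (q0, q1) on '1' go to q0 and q2, already distinguishable → mark.
Every pair of states is distinguishable, so the DFA is already minimal.
Equivalence classes: {q0}, {q1}, {q2} → 3 states.

Final answer: 3 states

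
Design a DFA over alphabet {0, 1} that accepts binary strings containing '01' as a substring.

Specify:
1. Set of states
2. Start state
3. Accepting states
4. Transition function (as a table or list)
One valid DFA (any DFA recognizing the same language is acceptable):
States: {q0, q1, q2}
Start: q0
Accepting: {q2}
Transitions (accepting states marked with *):
State | 0 | 1 | Accepting
-------------------------
q0    | q1 | q0 |  
q1    | q1 | q2 |  
q2    | q2 | q2 | *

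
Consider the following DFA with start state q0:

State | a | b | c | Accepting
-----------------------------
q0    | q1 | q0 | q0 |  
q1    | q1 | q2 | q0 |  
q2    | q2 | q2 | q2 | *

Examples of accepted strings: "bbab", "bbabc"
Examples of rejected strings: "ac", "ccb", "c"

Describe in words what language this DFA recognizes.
strings over {a,b,c} containing 'ab' as substring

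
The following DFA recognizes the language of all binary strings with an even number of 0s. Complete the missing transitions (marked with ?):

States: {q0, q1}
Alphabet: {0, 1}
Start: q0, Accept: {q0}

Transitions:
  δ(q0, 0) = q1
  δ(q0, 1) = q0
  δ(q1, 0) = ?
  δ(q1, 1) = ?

What each state remembers (consistent with the given transitions and accept states):
  q0: an even number of 0s has been read so far
  q1: an odd number of 0s has been read so far
Filling in the missing entries:
  δ(q1, 0): in q1 (an odd number of 0s has been read so far), after reading 0 we have: an even number of 0s has been read so far → q0
  δ(q1, 1): in q1 (an odd number of 0s has been read so far), after reading 1 we have: an odd number of 0s has been read so far → q1

Final answer: δ(q1, 0) = q0; δ(q1, 1) = q1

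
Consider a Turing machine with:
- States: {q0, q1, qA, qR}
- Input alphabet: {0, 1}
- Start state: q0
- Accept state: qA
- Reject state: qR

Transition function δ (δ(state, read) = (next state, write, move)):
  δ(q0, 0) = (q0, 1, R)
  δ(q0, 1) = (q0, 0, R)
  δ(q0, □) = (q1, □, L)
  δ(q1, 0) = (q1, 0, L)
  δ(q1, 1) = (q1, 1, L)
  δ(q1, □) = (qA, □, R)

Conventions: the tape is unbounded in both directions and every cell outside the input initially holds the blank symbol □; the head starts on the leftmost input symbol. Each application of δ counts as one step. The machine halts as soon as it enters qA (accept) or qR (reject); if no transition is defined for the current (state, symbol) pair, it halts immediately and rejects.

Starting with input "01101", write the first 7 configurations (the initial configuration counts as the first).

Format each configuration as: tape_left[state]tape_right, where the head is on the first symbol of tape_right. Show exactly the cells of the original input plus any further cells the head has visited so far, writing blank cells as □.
Step 0: [q0]01101 (head at position 0)
Step 1: δ(q0, 0) = (q0, 1, R)  ⊢  1[q0]1101 (head at position 1)
Step 2: δ(q0, 1) = (q0, 0, R)  ⊢  10[q0]101 (head at position 2)
Step 3: δ(q0, 1) = (q0, 0, R)  ⊢  100[q0]01 (head at position 3)
Step 4: δ(q0, 0) = (q0, 1, R)  ⊢  1001[q0]1 (head at position 4)
Step 5: δ(q0, 1) = (q0, 0, R)  ⊢  10010[q0]□ (head at position 5)
Step 6: δ(q0, □) = (q1, □, L)  ⊢  1001[q1]0□ (head at position 4)

Final answer: [q0]01101 ⊢ 1[q0]1101 ⊢ 10[q0]101 ⊢ 100[q0]01 ⊢ 1001[q0]1 ⊢ 10010[q0]□ ⊢ 1001[q1]0□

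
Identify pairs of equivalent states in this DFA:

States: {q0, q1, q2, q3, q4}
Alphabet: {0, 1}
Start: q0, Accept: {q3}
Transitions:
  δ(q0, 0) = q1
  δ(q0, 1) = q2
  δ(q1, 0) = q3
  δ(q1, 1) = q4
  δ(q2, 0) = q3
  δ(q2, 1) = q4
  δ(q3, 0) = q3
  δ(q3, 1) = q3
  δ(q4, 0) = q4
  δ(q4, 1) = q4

Using the table-filling algorithm:
Round 0 – mark pairs where exactly one state is accepting: (q0,q3), (q1,q3), (q2,q3), (q3,q4)
Round 1 – newly marked: (q0,q1) [on 0: q1 vs q3, already marked]; (q0,q2) [on 0: q1 vs q3, already marked]; (q1,q4) [on 0: q3 vs q4, already marked]; (q2,q4) [on 0: q3 vs q4, already marked]
Round 2 – newly marked: (q0,q4) [on 0: q1 vs q4, already marked]
No further pairs can be marked.
(q1, q2) unmarked: δ(q1,0)=q3, δ(q2,0)=q3; δ(q1,1)=q4, δ(q2,1)=q4 → equivalent
Equivalent pairs: (q1, q2)

Final answer: Equivalent pairs: (q1, q2)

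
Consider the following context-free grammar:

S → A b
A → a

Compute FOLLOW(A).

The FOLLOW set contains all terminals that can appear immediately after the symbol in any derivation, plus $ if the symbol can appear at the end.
A occurs only in S → A b, where it is immediately followed by the terminal b. So FOLLOW(A) = {b}.

Final answer: {b}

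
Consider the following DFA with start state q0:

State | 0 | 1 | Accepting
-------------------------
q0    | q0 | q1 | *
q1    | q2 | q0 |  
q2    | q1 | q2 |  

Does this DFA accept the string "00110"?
Start in q0.
Read '0': q0 → q0
Read '0': q0 → q0
Read '1': q0 → q1
Read '1': q1 → q0
Read '0': q0 → q0
Final state q0 is accepting, so the string is accepted.

Final answer: Yes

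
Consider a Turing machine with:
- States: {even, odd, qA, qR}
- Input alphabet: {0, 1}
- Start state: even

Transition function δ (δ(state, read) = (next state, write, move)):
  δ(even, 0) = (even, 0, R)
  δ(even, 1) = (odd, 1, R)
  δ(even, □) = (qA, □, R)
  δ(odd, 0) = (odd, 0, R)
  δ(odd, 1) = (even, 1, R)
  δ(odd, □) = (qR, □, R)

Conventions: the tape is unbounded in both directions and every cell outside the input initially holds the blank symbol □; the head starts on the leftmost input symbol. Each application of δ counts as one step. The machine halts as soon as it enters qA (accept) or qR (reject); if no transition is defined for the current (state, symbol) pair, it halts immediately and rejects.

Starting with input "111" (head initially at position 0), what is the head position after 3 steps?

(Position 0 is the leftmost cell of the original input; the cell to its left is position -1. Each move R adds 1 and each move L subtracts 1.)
Step 0: [even]111 (head at position 0)
Step 1: δ(even, 1) = (odd, 1, R)  ⊢  1[odd]11 (head at position 1)
Step 2: δ(odd, 1) = (even, 1, R)  ⊢  11[even]1 (head at position 2)
Step 3: δ(even, 1) = (odd, 1, R)  ⊢  111[odd]□ (head at position 3)
Head position after 3 steps: 3

Final answer: Position 3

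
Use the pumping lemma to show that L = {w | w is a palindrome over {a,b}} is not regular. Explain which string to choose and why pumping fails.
Language: L = {w | w is a palindrome over {a,b}} (strings that read the same forwards and backwards)
Step 1: Assume for contradiction that L is regular, with pumping length p.
Step 2: Choose s = a^p b a^p. Then s ∈ L (it reads the same forwards and backwards) and |s| ≥ p.
Step 3: Consider any decomposition s = xyz with |xy| ≤ p and |y| > 0. Since |xy| ≤ p and the first p symbols of s are all a's, y = a^k for some k with 1 ≤ k ≤ p.
Step 4: Pumping up (i = 2): xy²z = a^(p+k) b a^p. Its reverse is a^p b a^(p+k) ≠ a^(p+k) b a^p (the single b is no longer in the middle), so xy²z is not a palindrome and xy²z ∉ L.
This contradicts the pumping lemma, so L is not regular.

Final answer: Choose s = a^p b a^p. Since |xy| ≤ p, y = a^k with k ≥ 1. Then xy²z = a^(p+k) b a^p is not a palindrome, so ∉ L.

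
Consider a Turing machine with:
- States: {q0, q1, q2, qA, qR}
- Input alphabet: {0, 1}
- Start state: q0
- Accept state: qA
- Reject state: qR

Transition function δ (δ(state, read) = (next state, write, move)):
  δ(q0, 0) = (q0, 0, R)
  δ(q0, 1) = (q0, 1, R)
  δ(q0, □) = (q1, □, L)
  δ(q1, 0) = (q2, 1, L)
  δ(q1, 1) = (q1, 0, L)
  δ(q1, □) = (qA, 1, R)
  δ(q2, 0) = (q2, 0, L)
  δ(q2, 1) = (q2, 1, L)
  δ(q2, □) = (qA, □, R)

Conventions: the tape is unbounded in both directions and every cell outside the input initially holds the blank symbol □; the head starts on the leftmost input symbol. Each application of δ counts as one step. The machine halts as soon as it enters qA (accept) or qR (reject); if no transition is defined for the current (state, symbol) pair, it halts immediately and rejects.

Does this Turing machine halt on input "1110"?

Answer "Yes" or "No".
Step 0: [q0]1110 (head at position 0)
Step 1: δ(q0, 1) = (q0, 1, R)  ⊢  1[q0]110 (head at position 1)
Step 2: δ(q0, 1) = (q0, 1, R)  ⊢  11[q0]10 (head at position 2)
Step 3: δ(q0, 1) = (q0, 1, R)  ⊢  111[q0]0 (head at position 3)
Step 4: δ(q0, 0) = (q0, 0, R)  ⊢  1110[q0]□ (head at position 4)
Step 5: δ(q0, □) = (q1, □, L)  ⊢  111[q1]0□ (head at position 3)
Step 6: δ(q1, 0) = (q2, 1, L)  ⊢  11[q2]11□ (head at position 2)
Step 7: δ(q2, 1) = (q2, 1, L)  ⊢  1[q2]111□ (head at position 1)
Step 8: δ(q2, 1) = (q2, 1, L)  ⊢  [q2]1111□ (head at position 0)
Step 9: δ(q2, 1) = (q2, 1, L)  ⊢  [q2]□1111□ (head at position -1)
Step 10: δ(q2, □) = (qA, □, R)  ⊢  □[qA]1111□ (head at position 0)
The machine is in qA, so it halts and accepts.
It halts after 10 steps.

Final answer: Yes - halts after 10 steps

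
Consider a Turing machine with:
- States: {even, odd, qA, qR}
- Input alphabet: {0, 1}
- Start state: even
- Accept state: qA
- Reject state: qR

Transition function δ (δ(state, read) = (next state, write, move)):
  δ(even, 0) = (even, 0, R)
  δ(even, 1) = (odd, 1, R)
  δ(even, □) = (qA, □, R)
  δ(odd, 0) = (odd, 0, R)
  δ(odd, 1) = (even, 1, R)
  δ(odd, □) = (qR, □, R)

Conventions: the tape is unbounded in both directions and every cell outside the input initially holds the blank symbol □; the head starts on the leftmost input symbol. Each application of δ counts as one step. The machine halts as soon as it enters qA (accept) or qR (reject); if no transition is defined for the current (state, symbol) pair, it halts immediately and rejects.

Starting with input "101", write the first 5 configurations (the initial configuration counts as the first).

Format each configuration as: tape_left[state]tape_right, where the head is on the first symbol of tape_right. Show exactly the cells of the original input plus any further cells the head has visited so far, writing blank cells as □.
Step 0: [even]101 (head at position 0)
Step 1: δ(even, 1) = (odd, 1, R)  ⊢  1[odd]01 (head at position 1)
Step 2: δ(odd, 0) = (odd, 0, R)  ⊢  10[odd]1 (head at position 2)
Step 3: δ(odd, 1) = (even, 1, R)  ⊢  101[even]□ (head at position 3)
Step 4: δ(even, □) = (qA, □, R)  ⊢  101□[qA]□ (head at position 4)

Final answer: [even]101 ⊢ 1[odd]01 ⊢ 10[odd]1 ⊢ 101[even]□ ⊢ 101□[qA]□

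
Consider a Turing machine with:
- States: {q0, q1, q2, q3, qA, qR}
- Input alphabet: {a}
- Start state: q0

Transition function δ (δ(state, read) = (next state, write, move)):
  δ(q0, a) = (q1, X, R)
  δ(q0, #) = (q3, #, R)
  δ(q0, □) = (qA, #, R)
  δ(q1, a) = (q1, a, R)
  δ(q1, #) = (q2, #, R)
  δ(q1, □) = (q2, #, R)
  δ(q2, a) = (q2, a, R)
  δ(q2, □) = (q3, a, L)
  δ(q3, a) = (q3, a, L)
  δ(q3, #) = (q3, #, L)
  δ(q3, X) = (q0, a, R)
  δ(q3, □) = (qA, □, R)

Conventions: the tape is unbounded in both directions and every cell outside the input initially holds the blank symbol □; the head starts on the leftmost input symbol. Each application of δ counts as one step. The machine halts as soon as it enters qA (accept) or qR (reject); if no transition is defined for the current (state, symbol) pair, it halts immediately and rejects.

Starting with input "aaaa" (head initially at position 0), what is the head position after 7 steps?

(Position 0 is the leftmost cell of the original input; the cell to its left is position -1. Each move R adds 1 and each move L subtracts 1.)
Step 0: [q0]aaaa (head at position 0)
Step 1: δ(q0, a) = (q1, X, R)  ⊢  X[q1]aaa (head at position 1)
Step 2: δ(q1, a) = (q1, a, R)  ⊢  Xa[q1]aa (head at position 2)
Step 3: δ(q1, a) = (q1, a, R)  ⊢  Xaa[q1]a (head at position 3)
Step 4: δ(q1, a) = (q1, a, R)  ⊢  Xaaa[q1]□ (head at position 4)
Step 5: δ(q1, □) = (q2, #, R)  ⊢  Xaaa#[q2]□ (head at position 5)
Step 6: δ(q2, □) = (q3, a, L)  ⊢  Xaaa[q3]#a (head at position 4)
Step 7: δ(q3, #) = (q3, #, L)  ⊢  Xaa[q3]a#a (head at position 3)
Head position after 7 steps: 3

Final answer: Position 3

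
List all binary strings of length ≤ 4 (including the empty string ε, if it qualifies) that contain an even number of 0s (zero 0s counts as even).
Checking every binary string of length 0 to 4:
  Length 0: accepted: ε | rejected: (none)
  Length 1: accepted: 1 | rejected: 0
  Length 2: accepted: 00, 11 | rejected: 01, 10
  Length 3: accepted: 001, 010, 100, 111 | rejected: 000, 011, 101, 110
  Length 4: accepted: 0000, 0011, 0101, 0110, 1001, 1010, 1100, 1111 | rejected: 0001, 0010, 0100, 0111, 1000, 1011, 1101, 1110
Total: 16 string(s).

Final answer: ε, 1, 00, 11, 001, 010, 100, 111, 0000, 0011, 0101, 0110, 1001, 1010, 1100, 1111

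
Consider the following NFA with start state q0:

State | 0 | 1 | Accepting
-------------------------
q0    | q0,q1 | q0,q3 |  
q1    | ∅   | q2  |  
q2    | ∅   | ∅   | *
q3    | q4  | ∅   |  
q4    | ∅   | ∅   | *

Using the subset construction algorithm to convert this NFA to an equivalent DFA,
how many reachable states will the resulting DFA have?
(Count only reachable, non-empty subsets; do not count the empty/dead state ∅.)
Start subset: {q0}
{q0}: on 0 → {q0, q1}, on 1 → {q0, q3}
{q0, q1}: on 0 → {q0, q1}, on 1 → {q0, q2, q3}
{q0, q3}: on 0 → {q0, q1, q4}, on 1 → {q0, q3}
{q0, q2, q3}: on 0 → {q0, q1, q4}, on 1 → {q0, q3}
{q0, q1, q4}: on 0 → {q0, q1}, on 1 → {q0, q2, q3}
Reachable non-empty subsets: {q0}, {q0, q1}, {q0, q3}, {q0, q2, q3}, {q0, q1, q4} — 5 in total.

Final answer: 5 states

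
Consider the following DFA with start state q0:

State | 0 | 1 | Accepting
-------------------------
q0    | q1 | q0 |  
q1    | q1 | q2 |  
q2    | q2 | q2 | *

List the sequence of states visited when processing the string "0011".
q0 → q1 → q1 → q2 → q2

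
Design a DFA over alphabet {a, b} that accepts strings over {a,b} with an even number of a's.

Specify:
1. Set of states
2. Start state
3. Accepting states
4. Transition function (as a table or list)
One valid DFA (any DFA recognizing the same language is acceptable):
States: {q0, q1}
Start: q0
Accepting: {q0}
Transitions (accepting states marked with *):
State | a | b | Accepting
-------------------------
q0    | q1 | q0 | *
q1    | q0 | q1 |  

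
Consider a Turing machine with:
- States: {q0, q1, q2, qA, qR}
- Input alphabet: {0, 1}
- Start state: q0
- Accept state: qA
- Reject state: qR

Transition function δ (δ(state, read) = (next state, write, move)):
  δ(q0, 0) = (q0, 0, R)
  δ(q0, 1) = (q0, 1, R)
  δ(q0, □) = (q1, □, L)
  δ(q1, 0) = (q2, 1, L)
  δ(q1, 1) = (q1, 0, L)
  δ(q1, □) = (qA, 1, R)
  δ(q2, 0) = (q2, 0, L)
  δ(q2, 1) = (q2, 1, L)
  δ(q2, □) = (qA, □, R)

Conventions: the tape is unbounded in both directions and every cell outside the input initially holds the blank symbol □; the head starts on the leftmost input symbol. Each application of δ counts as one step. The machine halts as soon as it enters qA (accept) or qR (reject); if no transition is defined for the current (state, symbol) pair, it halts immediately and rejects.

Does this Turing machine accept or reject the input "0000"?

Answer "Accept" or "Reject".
Step 0: [q0]0000 (head at position 0)
Step 1: δ(q0, 0) = (q0, 0, R)  ⊢  0[q0]000 (head at position 1)
Step 2: δ(q0, 0) = (q0, 0, R)  ⊢  00[q0]00 (head at position 2)
Step 3: δ(q0, 0) = (q0, 0, R)  ⊢  000[q0]0 (head at position 3)
Step 4: δ(q0, 0) = (q0, 0, R)  ⊢  0000[q0]□ (head at position 4)
Step 5: δ(q0, □) = (q1, □, L)  ⊢  000[q1]0□ (head at position 3)
Step 6: δ(q1, 0) = (q2, 1, L)  ⊢  00[q2]01□ (head at position 2)
Step 7: δ(q2, 0) = (q2, 0, L)  ⊢  0[q2]001□ (head at position 1)
Step 8: δ(q2, 0) = (q2, 0, L)  ⊢  [q2]0001□ (head at position 0)
Step 9: δ(q2, 0) = (q2, 0, L)  ⊢  [q2]□0001□ (head at position -1)
Step 10: δ(q2, □) = (qA, □, R)  ⊢  □[qA]0001□ (head at position 0)
The machine is in qA, so it halts and accepts.

Final answer: Accept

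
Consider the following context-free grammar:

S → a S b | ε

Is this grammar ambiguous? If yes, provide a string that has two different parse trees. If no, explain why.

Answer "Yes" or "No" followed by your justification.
At every step exactly one production applies: if the remaining string to generate is non-empty it starts with a and ends with b, forcing S → a S b; if it is empty, S → ε is forced. Hence each string a^n b^n has exactly one derivation (S → a S b applied n times, then S → ε) and one parse tree.

Final answer: No - the grammar is unambiguous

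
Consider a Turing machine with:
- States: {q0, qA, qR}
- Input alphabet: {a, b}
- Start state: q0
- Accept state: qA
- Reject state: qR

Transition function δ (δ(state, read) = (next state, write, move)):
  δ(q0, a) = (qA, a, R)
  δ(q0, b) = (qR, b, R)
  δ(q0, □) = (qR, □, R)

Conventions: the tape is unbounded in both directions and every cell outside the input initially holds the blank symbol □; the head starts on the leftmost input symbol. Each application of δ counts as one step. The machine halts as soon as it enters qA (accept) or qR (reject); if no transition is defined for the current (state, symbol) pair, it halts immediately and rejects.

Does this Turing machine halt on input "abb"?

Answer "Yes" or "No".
Step 0: [q0]abb (head at position 0)
Step 1: δ(q0, a) = (qA, a, R)  ⊢  a[qA]bb (head at position 1)
The machine is in qA, so it halts and accepts.
It halts after 1 steps.

Final answer: Yes - halts after 1 steps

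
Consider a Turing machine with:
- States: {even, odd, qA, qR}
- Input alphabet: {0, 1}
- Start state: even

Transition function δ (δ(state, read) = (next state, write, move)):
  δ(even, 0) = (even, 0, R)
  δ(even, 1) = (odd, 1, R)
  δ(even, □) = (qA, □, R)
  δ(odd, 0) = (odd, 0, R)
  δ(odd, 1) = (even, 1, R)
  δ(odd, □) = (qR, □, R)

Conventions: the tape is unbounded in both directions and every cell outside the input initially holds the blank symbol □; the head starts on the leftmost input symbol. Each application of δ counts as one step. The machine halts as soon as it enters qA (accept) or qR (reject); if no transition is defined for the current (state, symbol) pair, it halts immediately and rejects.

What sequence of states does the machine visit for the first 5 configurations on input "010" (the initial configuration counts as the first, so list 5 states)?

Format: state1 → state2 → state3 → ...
Step 0: [even]010 (head at position 0)
Step 1: δ(even, 0) = (even, 0, R)  ⊢  0[even]10 (head at position 1)
Step 2: δ(even, 1) = (odd, 1, R)  ⊢  01[odd]0 (head at position 2)
Step 3: δ(odd, 0) = (odd, 0, R)  ⊢  010[odd]□ (head at position 3)
Step 4: δ(odd, □) = (qR, □, R)  ⊢  010□[qR]□ (head at position 4)
Reading off the states of these 5 configurations: even → even → odd → odd → qR

Final answer: even → even → odd → odd → qR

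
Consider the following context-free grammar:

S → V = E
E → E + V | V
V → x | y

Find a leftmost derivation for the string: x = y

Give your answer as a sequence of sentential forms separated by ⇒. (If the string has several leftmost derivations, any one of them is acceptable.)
Start with S.
Step 1: the leftmost non-terminal is S; apply S → V = E:  V = E
Step 2: the leftmost non-terminal is V; apply V → x:  x = E
Step 3: the leftmost non-terminal is E; apply E → V:  x = V
Step 4: the leftmost non-terminal is V; apply V → y:  x = y

Final answer: S ⇒ V = E ⇒ x = E ⇒ x = V ⇒ x = y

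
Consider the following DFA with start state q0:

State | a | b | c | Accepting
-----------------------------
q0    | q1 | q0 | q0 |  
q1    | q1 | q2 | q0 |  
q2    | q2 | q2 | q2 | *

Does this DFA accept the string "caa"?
Start in q0.
Read 'c': q0 → q0
Read 'a': q0 → q1
Read 'a': q1 → q1
Final state q1 is not accepting, so the string is rejected.

Final answer: No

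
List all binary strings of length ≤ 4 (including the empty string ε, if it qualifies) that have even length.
Checking every binary string of length 0 to 4:
  Length 0: accepted: ε | rejected: (none)
  Length 1: accepted: (none) | rejected: 0, 1
  Length 2: accepted: 00, 01, 10, 11 | rejected: (none)
  Length 3: accepted: (none) | rejected: 000, 001, 010, 011, 100, 101, 110, 111
  Length 4: accepted: 0000, 0001, 0010, 0011, 0100, 0101, 0110, 0111, 1000, 1001, 1010, 1011, 1100, 1101, 1110, 1111 | rejected: (none)
Total: 21 string(s).

Final answer: ε, 00, 01, 10, 11, 0000, 0001, 0010, 0011, 0100, 0101, 0110, 0111, 1000, 1001, 1010, 1011, 1100, 1101, 1110, 1111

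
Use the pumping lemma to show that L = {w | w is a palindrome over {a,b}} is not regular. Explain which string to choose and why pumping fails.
Language: L = {w | w is a palindrome over {a,b}} (strings that read the same forwards and backwards)
Step 1: Assume for contradiction that L is regular, with pumping length p.
Step 2: Choose s = a^p b a^p. Then s ∈ L (it reads the same forwards and backwards) and |s| ≥ p.
Step 3: Consider any decomposition s = xyz with |xy| ≤ p and |y| > 0. Since |xy| ≤ p and the first p symbols of s are all a's, y = a^k for some k with 1 ≤ k ≤ p.
Step 4: Pumping up (i = 2): xy²z = a^(p+k) b a^p. Its reverse is a^p b a^(p+k) ≠ a^(p+k) b a^p (the single b is no longer in the middle), so xy²z is not a palindrome and xy²z ∉ L.
This contradicts the pumping lemma, so L is not regular.

Final answer: Choose s = a^p b a^p. Since |xy| ≤ p, y = a^k with k ≥ 1. Then xy²z = a^(p+k) b a^p is not a palindrome, so ∉ L.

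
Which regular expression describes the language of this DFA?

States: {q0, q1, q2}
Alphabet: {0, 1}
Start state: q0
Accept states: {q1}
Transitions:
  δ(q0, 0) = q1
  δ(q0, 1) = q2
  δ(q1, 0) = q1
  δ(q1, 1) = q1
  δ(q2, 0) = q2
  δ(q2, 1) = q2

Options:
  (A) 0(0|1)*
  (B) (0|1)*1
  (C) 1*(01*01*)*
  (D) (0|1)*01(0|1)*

Testing sample strings against the DFA:
  '00' -> accepted
  '0101' -> accepted
  '1011' -> rejected
  '11' -> rejected
Checking each option for a counterexample:
  (A) 0(0|1)*: agrees with the DFA on all strings of length ≤ 4
  (B) (0|1)*1: '0' is accepted by the DFA but does not match the regex → eliminated
  (C) 1*(01*01*)*: ε is rejected by the DFA but matches the regex → eliminated
  (D) (0|1)*01(0|1)*: '0' is accepted by the DFA but does not match the regex → eliminated
Only (A) 0(0|1)* is consistent with the DFA.

Final answer: (A) 0(0|1)*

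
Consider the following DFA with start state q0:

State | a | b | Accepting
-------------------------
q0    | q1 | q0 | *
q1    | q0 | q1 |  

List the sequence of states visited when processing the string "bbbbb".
q0 → q0 → q0 → q0 → q0 → q0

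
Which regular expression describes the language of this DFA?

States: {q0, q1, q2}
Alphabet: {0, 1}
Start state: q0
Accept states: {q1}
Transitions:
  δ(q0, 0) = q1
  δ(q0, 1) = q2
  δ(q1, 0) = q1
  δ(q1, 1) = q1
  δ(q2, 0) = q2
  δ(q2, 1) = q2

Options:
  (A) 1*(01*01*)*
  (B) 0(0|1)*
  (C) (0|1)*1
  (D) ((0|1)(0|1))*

Testing sample strings against the DFA:
  '111' -> rejected
  '0110' -> accepted
  '11100' -> rejected
  '0110' -> accepted
Checking each option for a counterexample:
  (A) 1*(01*01*)*: ε is rejected by the DFA but matches the regex → eliminated
  (B) 0(0|1)*: agrees with the DFA on all strings of length ≤ 4
  (C) (0|1)*1: '0' is accepted by the DFA but does not match the regex → eliminated
  (D) ((0|1)(0|1))*: ε is rejected by the DFA but matches the regex → eliminated
Only (B) 0(0|1)* is consistent with the DFA.

Final answer: (B) 0(0|1)*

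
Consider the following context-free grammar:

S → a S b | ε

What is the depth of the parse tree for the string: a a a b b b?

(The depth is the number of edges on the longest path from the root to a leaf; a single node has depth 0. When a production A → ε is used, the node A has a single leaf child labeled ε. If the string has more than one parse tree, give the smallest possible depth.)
The only parse tree applies S → a S b 3 times (once per matching a…b pair) and then S → ε.
The S nodes sit at depths 0, 1, …, 3; the innermost S (depth 3) has the single child ε at depth 4.
The terminal leaves a, b are at depths 1..3, so the longest root-to-leaf path is S → S → … → S → ε with 4 edges.
Depth = 4.

Final answer: 4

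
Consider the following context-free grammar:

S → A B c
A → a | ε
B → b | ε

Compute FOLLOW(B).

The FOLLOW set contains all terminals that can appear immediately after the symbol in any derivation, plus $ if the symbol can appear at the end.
B occurs in S → A B c, immediately followed by the terminal c. So FOLLOW(B) = {c}.

Final answer: {c}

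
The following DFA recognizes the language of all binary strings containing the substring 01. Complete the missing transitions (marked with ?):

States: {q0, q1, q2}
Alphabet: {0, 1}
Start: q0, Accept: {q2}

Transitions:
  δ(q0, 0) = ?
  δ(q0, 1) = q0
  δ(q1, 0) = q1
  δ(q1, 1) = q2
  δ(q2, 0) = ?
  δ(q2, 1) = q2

What each state remembers (consistent with the given transitions and accept states):
  q0: 01 not seen yet and the last symbol was not 0
  q1: 01 not seen yet and the last symbol was 0
  q2: the substring 01 has already been seen
Filling in the missing entries:
  δ(q0, 0): in q0 (01 not seen yet and the last symbol was not 0), after reading 0 we have: 01 not seen yet and the last symbol was 0 → q1
  δ(q2, 0): in q2 (the substring 01 has already been seen), after reading 0 we have: the substring 01 has already been seen → q2

Final answer: δ(q0, 0) = q1; δ(q2, 0) = q2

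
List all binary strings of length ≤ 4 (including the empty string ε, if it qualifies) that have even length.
Checking every binary string of length 0 to 4:
  Length 0: accepted: ε | rejected: (none)
  Length 1: accepted: (none) | rejected: 0, 1
  Length 2: accepted: 00, 01, 10, 11 | rejected: (none)
  Length 3: accepted: (none) | rejected: 000, 001, 010, 011, 100, 101, 110, 111
  Length 4: accepted: 0000, 0001, 0010, 0011, 0100, 0101, 0110, 0111, 1000, 1001, 1010, 1011, 1100, 1101, 1110, 1111 | rejected: (none)
Total: 21 string(s).

Final answer: ε, 00, 01, 10, 11, 0000, 0001, 0010, 0011, 0100, 0101, 0110, 0111, 1000, 1001, 1010, 1011, 1100, 1101, 1110, 1111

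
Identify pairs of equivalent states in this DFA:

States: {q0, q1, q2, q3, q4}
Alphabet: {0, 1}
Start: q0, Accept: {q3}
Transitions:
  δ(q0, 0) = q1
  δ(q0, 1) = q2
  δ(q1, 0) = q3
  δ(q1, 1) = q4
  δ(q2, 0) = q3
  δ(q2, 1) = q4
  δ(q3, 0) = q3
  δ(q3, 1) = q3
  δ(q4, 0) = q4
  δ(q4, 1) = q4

Using the table-filling algorithm:
Round 0 – mark pairs where exactly one state is accepting: (q0,q3), (q1,q3), (q2,q3), (q3,q4)
Round 1 – newly marked: (q0,q1) [on 0: q1 vs q3, already marked]; (q0,q2) [on 0: q1 vs q3, already marked]; (q1,q4) [on 0: q3 vs q4, already marked]; (q2,q4) [on 0: q3 vs q4, already marked]
Round 2 – newly marked: (q0,q4) [on 0: q1 vs q4, already marked]
No further pairs can be marked.
(q1, q2) unmarked: δ(q1,0)=q3, δ(q2,0)=q3; δ(q1,1)=q4, δ(q2,1)=q4 → equivalent
Equivalent pairs: (q1, q2)

Final answer: Equivalent pairs: (q1, q2)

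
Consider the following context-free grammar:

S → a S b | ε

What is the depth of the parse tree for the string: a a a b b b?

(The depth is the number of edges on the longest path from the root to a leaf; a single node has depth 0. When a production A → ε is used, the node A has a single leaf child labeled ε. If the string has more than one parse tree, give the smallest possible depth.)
The only parse tree applies S → a S b 3 times (once per matching a…b pair) and then S → ε.
The S nodes sit at depths 0, 1, …, 3; the innermost S (depth 3) has the single child ε at depth 4.
The terminal leaves a, b are at depths 1..3, so the longest root-to-leaf path is S → S → … → S → ε with 4 edges.
Depth = 4.

Final answer: 4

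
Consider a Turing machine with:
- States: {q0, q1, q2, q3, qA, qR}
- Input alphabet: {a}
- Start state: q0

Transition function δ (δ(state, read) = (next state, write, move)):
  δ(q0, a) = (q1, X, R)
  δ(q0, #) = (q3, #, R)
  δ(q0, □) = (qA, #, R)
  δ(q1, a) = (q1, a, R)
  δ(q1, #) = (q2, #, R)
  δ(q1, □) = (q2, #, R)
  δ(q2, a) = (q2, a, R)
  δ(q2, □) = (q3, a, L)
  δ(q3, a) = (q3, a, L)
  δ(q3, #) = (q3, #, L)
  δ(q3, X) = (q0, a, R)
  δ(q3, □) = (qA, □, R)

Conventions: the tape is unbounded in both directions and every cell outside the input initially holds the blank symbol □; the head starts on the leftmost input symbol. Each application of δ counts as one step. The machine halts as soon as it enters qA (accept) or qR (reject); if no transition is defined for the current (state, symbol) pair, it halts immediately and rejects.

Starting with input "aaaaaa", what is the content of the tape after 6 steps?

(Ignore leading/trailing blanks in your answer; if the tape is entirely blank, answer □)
Step 0: [q0]aaaaaa (head at position 0)
Step 1: δ(q0, a) = (q1, X, R)  ⊢  X[q1]aaaaa (head at position 1)
Step 2: δ(q1, a) = (q1, a, R)  ⊢  Xa[q1]aaaa (head at position 2)
Step 3: δ(q1, a) = (q1, a, R)  ⊢  Xaa[q1]aaa (head at position 3)
Step 4: δ(q1, a) = (q1, a, R)  ⊢  Xaaa[q1]aa (head at position 4)
Step 5: δ(q1, a) = (q1, a, R)  ⊢  Xaaaa[q1]a (head at position 5)
Step 6: δ(q1, a) = (q1, a, R)  ⊢  Xaaaaa[q1]□ (head at position 6)
Tape after 6 steps (ignoring surrounding blanks): Xaaaaa

Final answer: Tape: Xaaaaa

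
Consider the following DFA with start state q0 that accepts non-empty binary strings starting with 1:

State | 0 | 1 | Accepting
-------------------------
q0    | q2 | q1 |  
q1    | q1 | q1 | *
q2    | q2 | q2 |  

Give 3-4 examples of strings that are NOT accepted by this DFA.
Any strings that end in a non-accepting state work; for example:
"00": q0 → q2 → q2; q2 is not accepting → rejected
"0000": q0 → q2 → q2 → q2 → q2; q2 is not accepting → rejected
"0010": q0 → q2 → q2 → q2 → q2; q2 is not accepting → rejected
"0110": q0 → q2 → q2 → q2 → q2; q2 is not accepting → rejected

Final answer: "00", "0000", "0010", "0110"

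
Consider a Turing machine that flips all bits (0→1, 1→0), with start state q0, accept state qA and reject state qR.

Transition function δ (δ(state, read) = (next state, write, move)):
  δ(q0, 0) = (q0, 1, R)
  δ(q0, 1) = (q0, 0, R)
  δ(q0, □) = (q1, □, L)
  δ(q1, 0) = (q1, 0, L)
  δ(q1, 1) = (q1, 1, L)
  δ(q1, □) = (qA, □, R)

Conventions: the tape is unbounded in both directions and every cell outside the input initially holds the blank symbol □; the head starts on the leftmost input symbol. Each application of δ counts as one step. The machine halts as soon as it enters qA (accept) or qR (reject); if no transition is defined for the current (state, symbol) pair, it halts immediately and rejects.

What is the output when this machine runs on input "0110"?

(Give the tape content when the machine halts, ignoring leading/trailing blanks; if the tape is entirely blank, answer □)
Step 0: [q0]0110 (head at position 0)
Step 1: δ(q0, 0) = (q0, 1, R)  ⊢  1[q0]110 (head at position 1)
Step 2: δ(q0, 1) = (q0, 0, R)  ⊢  10[q0]10 (head at position 2)
Step 3: δ(q0, 1) = (q0, 0, R)  ⊢  100[q0]0 (head at position 3)
Step 4: δ(q0, 0) = (q0, 1, R)  ⊢  1001[q0]□ (head at position 4)
Step 5: δ(q0, □) = (q1, □, L)  ⊢  100[q1]1□ (head at position 3)
Step 6: δ(q1, 1) = (q1, 1, L)  ⊢  10[q1]01□ (head at position 2)
Step 7: δ(q1, 0) = (q1, 0, L)  ⊢  1[q1]001□ (head at position 1)
Step 8: δ(q1, 0) = (q1, 0, L)  ⊢  [q1]1001□ (head at position 0)
Step 9: δ(q1, 1) = (q1, 1, L)  ⊢  [q1]□1001□ (head at position -1)
Step 10: δ(q1, □) = (qA, □, R)  ⊢  □[qA]1001□ (head at position 0)
The machine is in qA, so it halts and accepts.
Tape content when halted (ignoring surrounding blanks): 1001

Final answer: Output: 1001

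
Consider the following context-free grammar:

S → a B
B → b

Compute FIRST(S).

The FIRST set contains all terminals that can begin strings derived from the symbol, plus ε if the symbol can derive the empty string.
S has the single production S → a B, whose right-hand side begins with the terminal a. So FIRST(S) = {a}.

Final answer: {a}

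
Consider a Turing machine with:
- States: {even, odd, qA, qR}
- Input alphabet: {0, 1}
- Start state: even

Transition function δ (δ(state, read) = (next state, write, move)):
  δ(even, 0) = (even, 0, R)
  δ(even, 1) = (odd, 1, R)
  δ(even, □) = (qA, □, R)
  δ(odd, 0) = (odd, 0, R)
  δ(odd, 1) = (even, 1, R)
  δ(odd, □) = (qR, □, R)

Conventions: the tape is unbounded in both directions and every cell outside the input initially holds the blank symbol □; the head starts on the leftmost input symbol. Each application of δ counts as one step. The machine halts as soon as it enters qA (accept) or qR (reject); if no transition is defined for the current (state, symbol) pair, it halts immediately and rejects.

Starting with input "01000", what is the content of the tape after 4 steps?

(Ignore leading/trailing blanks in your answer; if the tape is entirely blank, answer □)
Step 0: [even]01000 (head at position 0)
Step 1: δ(even, 0) = (even, 0, R)  ⊢  0[even]1000 (head at position 1)
Step 2: δ(even, 1) = (odd, 1, R)  ⊢  01[odd]000 (head at position 2)
Step 3: δ(odd, 0) = (odd, 0, R)  ⊢  010[odd]00 (head at position 3)
Step 4: δ(odd, 0) = (odd, 0, R)  ⊢  0100[odd]0 (head at position 4)
Tape after 4 steps (ignoring surrounding blanks): 01000

Final answer: Tape: 01000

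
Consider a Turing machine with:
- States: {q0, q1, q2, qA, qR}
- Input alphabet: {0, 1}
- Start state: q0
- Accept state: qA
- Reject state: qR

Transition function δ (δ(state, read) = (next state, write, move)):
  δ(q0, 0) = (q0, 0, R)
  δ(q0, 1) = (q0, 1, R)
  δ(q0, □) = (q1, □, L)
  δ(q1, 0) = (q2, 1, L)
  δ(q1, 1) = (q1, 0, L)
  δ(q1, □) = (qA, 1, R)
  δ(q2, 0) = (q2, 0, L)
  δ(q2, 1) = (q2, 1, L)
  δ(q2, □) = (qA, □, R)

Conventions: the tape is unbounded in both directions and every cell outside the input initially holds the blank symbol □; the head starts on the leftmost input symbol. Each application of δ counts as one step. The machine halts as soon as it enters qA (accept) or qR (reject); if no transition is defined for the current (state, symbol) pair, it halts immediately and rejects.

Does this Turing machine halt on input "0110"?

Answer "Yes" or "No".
Step 0: [q0]0110 (head at position 0)
Step 1: δ(q0, 0) = (q0, 0, R)  ⊢  0[q0]110 (head at position 1)
Step 2: δ(q0, 1) = (q0, 1, R)  ⊢  01[q0]10 (head at position 2)
Step 3: δ(q0, 1) = (q0, 1, R)  ⊢  011[q0]0 (head at position 3)
Step 4: δ(q0, 0) = (q0, 0, R)  ⊢  0110[q0]□ (head at position 4)
Step 5: δ(q0, □) = (q1, □, L)  ⊢  011[q1]0□ (head at position 3)
Step 6: δ(q1, 0) = (q2, 1, L)  ⊢  01[q2]11□ (head at position 2)
Step 7: δ(q2, 1) = (q2, 1, L)  ⊢  0[q2]111□ (head at position 1)
Step 8: δ(q2, 1) = (q2, 1, L)  ⊢  [q2]0111□ (head at position 0)
Step 9: δ(q2, 0) = (q2, 0, L)  ⊢  [q2]□0111□ (head at position -1)
Step 10: δ(q2, □) = (qA, □, R)  ⊢  □[qA]0111□ (head at position 0)
The machine is in qA, so it halts and accepts.
It halts after 10 steps.

Final answer: Yes - halts after 10 steps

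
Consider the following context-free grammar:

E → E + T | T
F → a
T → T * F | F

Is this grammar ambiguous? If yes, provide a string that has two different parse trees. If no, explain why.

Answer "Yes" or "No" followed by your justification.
This is the standard stratified expression grammar: '+' is introduced only by the left-recursive rule E → E + T and '*' only by the left-recursive rule T → T * F, with F → a. For any string, the last '+' must be the one produced at the root E (everything after it is a T containing no '+'), and likewise within each T the last '*' is produced at its root. This fixes the parse tree uniquely (left-associative, '*' binding tighter than '+'), so every string has exactly one parse tree.

Final answer: No - the grammar is unambiguous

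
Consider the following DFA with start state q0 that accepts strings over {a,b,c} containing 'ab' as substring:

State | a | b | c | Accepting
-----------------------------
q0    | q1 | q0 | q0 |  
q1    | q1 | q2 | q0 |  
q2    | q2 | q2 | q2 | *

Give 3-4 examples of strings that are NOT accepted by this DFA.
Any strings that end in a non-accepting state work; for example:
"cc": q0 → q0 → q0; q0 is not accepting → rejected
"ccc": q0 → q0 → q0 → q0; q0 is not accepting → rejected
"bcbb": q0 → q0 → q0 → q0 → q0; q0 is not accepting → rejected
"cbbc": q0 → q0 → q0 → q0 → q0; q0 is not accepting → rejected

Final answer: "cc", "ccc", "bcbb", "cbbc"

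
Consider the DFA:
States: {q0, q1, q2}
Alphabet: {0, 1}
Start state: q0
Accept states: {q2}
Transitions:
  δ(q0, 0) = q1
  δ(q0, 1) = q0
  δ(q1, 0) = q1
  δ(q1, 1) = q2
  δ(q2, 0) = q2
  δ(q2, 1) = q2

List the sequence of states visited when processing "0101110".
Starting at q0
Read '0': q0 -> q1
Read '1': q1 -> q2
Read '0': q2 -> q2
Read '1': q2 -> q2
Read '1': q2 -> q2
Read '1': q2 -> q2
Read '0': q2 -> q2

Final answer: q0 -> q1 -> q2 -> q2 -> q2 -> q2 -> q2 -> q2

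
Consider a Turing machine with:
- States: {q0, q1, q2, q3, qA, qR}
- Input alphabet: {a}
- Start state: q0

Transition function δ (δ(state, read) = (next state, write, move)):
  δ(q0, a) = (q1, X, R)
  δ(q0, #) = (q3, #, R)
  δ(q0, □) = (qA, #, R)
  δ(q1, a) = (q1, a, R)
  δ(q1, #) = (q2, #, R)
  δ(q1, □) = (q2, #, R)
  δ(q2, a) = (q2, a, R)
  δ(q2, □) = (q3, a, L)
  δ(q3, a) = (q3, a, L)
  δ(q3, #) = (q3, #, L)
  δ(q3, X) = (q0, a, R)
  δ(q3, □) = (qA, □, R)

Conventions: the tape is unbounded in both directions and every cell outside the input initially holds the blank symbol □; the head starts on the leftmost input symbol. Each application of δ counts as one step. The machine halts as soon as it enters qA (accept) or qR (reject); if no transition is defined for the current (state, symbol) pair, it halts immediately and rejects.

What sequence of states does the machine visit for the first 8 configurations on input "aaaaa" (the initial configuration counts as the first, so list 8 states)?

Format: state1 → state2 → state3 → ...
Step 0: [q0]aaaaa (head at position 0)
Step 1: δ(q0, a) = (q1, X, R)  ⊢  X[q1]aaaa (head at position 1)
Step 2: δ(q1, a) = (q1, a, R)  ⊢  Xa[q1]aaa (head at position 2)
Step 3: δ(q1, a) = (q1, a, R)  ⊢  Xaa[q1]aa (head at position 3)
Step 4: δ(q1, a) = (q1, a, R)  ⊢  Xaaa[q1]a (head at position 4)
Step 5: δ(q1, a) = (q1, a, R)  ⊢  Xaaaa[q1]□ (head at position 5)
Step 6: δ(q1, □) = (q2, #, R)  ⊢  Xaaaa#[q2]□ (head at position 6)
Step 7: δ(q2, □) = (q3, a, L)  ⊢  Xaaaa[q3]#a (head at position 5)
Reading off the states of these 8 configurations: q0 → q1 → q1 → q1 → q1 → q1 → q2 → q3

Final answer: q0 → q1 → q1 → q1 → q1 → q1 → q2 → q3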